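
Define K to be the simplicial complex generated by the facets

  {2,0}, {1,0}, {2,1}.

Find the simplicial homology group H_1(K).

K has 3 vertices, 3 edges.
rank ∂_1 = 2, rank ∂_2 = 0 ⇒ b_1 = 3 − 2 − 0 = 1. So H_1 = Z.

H_1 ≅ Z.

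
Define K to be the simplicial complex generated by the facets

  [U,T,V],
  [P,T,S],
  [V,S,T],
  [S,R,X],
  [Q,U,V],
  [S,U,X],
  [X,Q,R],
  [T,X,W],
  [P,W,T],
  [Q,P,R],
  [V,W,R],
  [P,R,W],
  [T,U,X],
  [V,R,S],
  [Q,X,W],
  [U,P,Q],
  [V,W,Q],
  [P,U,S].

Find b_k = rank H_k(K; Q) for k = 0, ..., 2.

We work with the vertex ordering P < Q < R < S < T < U < V < W < X. The simplices of K, each written with vertices in increasing order, are:

  0-simplices (9): P, Q, R, S, T, U, V, W, X
  1-simplices (27): PQ, PR, PS, PT, PU, PW, QR, QU, QV, QW, QX, RS, RV, RW, RX, ST, SU, SV, SX, TU, TV, TW, TX, UV, UX, VW, WX
  2-simplices (18): PQR, PQU, PRW, PST, PSU, PTW, QRX, QUV, QVW, QWX, RSV, RSX, RVW, STV, SUX, TUV, TUX, TWX

Hence C_0 ≅ Z^9, C_1 ≅ Z^27, C_2 ≅ Z^18.

Boundary ∂_1: C_1 → C_0 sends each edge [p,q] (with p < q) to q − p.
As a 9×27 matrix over Z this has rank 8, with invariant factors (1,1,1,1,1,1,1,1).

Boundary ∂_2: C_2 → C_1 acts by ∂[p,q,r] = [q,r] − [p,r] + [p,q]. For instance
  ∂RSX = SX − RX + RS,
  ∂QVW = VW − QW + QV.
The resulting 27×18 matrix has rank 18, and its Smith normal form has invariant factors (1,1,1,1,1,1,1,1,1,1,1,1,1,1,1,1,1,2).

Computing H_k = (kernel of ∂_k) / (image of ∂_{k+1}):

  H_0: rank C_0 − rank ∂_1 = 9 − 8 = 1, and the invariant factors of ∂_1 are all 1, so H_0 ≅ Z.
  H_1: rank ker ∂_1 − rank ∂_2 = (27 − 8) − 18 = 1, and ∂_2 has invariant factor 2 > 1, so H_1 ≅ Z × Z/2.
  H_2: rank ker ∂_2 − rank ∂_3 = (18 − 18) − 0 = 0, and there is no ∂_3, so H_2 ≅ 0.

(K is a triangulation of the Klein bottle.)

Hence the Betti numbers are b_0 = 1, b_1 = 1, b_2 = 0.

b_0 = 1, b_1 = 1, b_2 = 0.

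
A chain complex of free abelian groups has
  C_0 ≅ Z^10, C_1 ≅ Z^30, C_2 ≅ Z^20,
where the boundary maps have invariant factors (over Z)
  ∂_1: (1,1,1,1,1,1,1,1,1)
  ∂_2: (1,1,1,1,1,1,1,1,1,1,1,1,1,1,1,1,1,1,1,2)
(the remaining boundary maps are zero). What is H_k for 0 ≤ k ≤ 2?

H_0: b_0 = 10 − 0 − 9 = 1; torsion from ∂_1 factors > 1: none. So H_0 ≅ Z.
H_1: b_1 = 30 − 9 − 20 = 1; torsion from ∂_2 factors > 1: [2]. So H_1 ≅ Z × Z/2.
H_2: b_2 = 20 − 20 − 0 = 0; torsion from ∂_3 factors > 1: none. So H_2 ≅ 0.

H_0 ≅ Z,  H_1 ≅ Z × Z/2,  H_2 = 0.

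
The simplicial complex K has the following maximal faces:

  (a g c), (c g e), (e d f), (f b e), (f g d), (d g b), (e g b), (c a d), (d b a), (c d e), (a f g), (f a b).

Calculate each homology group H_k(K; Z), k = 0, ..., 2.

H_0 = Z,  H_1 = Z/2Z,  H_2 = 0.

K has 7 vertices, 18 edges, 12 triangles.
rank ∂_0 = 0, rank ∂_1 = 6 ⇒ b_0 = 7 − 0 − 6 = 1; all invariant factors of ∂_1 are 1 so no torsion. So H_0 = Z.
rank ∂_1 = 6, rank ∂_2 = 12 ⇒ b_1 = 18 − 6 − 12 = 0; ∂_2 has invariant factor(s) [2] giving torsion. So H_1 = Z/2Z.
rank ∂_2 = 12, rank ∂_3 = 0 ⇒ b_2 = 12 − 12 − 0 = 0. So H_2 = 0.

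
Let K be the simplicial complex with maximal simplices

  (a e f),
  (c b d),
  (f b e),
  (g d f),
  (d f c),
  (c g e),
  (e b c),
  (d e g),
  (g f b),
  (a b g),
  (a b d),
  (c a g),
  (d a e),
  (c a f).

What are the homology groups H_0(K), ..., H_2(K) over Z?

K has 7 vertices, 21 edges, 14 triangles.
rank ∂_0 = 0, rank ∂_1 = 6 ⇒ b_0 = 7 − 0 − 6 = 1; all invariant factors of ∂_1 are 1 so no torsion. So H_0 ≅ Z.
rank ∂_1 = 6, rank ∂_2 = 13 ⇒ b_1 = 21 − 6 − 13 = 2; all invariant factors of ∂_2 are 1 so no torsion. So H_1 ≅ Z^2.
rank ∂_2 = 13, rank ∂_3 = 0 ⇒ b_2 = 14 − 13 − 0 = 1. So H_2 ≅ Z.

H_0 ≅ Z,  H_1 ≅ Z^2,  H_2 ≅ Z.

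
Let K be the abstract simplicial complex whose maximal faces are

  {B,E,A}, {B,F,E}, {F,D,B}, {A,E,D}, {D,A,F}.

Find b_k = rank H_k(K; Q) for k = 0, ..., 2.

K has 5 vertices, 10 edges, 5 triangles.
rank ∂_0 = 0, rank ∂_1 = 4 ⇒ b_0 = 5 − 0 − 4 = 1; all invariant factors of ∂_1 are 1 so no torsion. So H_0 ≅ Z.
rank ∂_1 = 4, rank ∂_2 = 5 ⇒ b_1 = 10 − 4 − 5 = 1; all invariant factors of ∂_2 are 1 so no torsion. So H_1 ≅ Z.
rank ∂_2 = 5, rank ∂_3 = 0 ⇒ b_2 = 5 − 5 − 0 = 0. So H_2 ≅ 0.

b_0 = 1, b_1 = 1, b_2 = 0.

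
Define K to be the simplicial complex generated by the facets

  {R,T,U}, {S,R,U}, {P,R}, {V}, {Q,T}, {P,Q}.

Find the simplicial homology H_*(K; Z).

H_0 ≅ Z^2,  H_1 ≅ Z,  H_2 = 0.

K has 7 vertices, 8 edges, 2 triangles.
rank ∂_0 = 0, rank ∂_1 = 5 ⇒ b_0 = 7 − 0 − 5 = 2; all invariant factors of ∂_1 are 1 so no torsion. So H_0 ≅ Z^2.
rank ∂_1 = 5, rank ∂_2 = 2 ⇒ b_1 = 8 − 5 − 2 = 1; all invariant factors of ∂_2 are 1 so no torsion. So H_1 ≅ Z.
rank ∂_2 = 2, rank ∂_3 = 0 ⇒ b_2 = 2 − 2 − 0 = 0. So H_2 ≅ 0.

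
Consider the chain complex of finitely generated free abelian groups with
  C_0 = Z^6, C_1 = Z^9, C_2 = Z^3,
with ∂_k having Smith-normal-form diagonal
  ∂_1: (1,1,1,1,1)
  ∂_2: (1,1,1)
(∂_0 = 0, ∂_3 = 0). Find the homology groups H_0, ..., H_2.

H_0 = Z,  H_1 = Z,  H_2 = 0.

H_0: b_0 = 6 − 0 − 5 = 1; torsion from ∂_1 factors > 1: none. So H_0 = Z.
H_1: b_1 = 9 − 5 − 3 = 1; torsion from ∂_2 factors > 1: none. So H_1 = Z.
H_2: b_2 = 3 − 3 − 0 = 0; torsion from ∂_3 factors > 1: none. So H_2 = 0.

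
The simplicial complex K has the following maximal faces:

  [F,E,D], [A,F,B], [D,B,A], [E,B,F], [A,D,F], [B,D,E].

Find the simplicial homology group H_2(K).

We work with the vertex ordering A < B < D < E < F. The simplices of K, each written with vertices in increasing order, are:

  0-simplices (5): A, B, D, E, F
  1-simplices (9): AB, AD, AF, BD, BE, BF, DE, DF, EF
  2-simplices (6): ABD, ABF, ADF, BDE, BEF, DEF

so the chain groups are C_0 ≅ Z^5, C_1 ≅ Z^9, C_2 ≅ Z^6.

∂_1: C_1 → C_0 is given by ∂[p,q] = [q] − [p]. For instance
  ∂DE = E − D.
As a 5×9 matrix over Z this has rank 4, with invariant factors (1,1,1,1).

∂_2: C_2 → C_1 acts by ∂[p,q,r] = [q,r] − [p,r] + [p,q]. For instance
  ∂ABD = BD − AD + AB,
  ∂BDE = DE − BE + BD.
The 9×6 boundary matrix has rank 5 and Smith normal form diag(1,1,1,1,1).

Now H_k = ker ∂_k / im ∂_{k+1}, so:

  H_2: rank ker ∂_2 − rank ∂_3 = (6 − 5) − 0 = 1, and there is no ∂_3, so H_2 = Z.

H_2 ≅ Z.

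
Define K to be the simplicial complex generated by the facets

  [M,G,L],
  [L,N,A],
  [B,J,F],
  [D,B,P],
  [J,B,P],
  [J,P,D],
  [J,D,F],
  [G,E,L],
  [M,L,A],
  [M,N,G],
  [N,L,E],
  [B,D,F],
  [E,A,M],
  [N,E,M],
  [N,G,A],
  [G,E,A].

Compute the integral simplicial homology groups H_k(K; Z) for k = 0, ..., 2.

Take the total order A < B < D < E < F < G < J < L < M < N < P on the vertex set. Then K (dimension 2) consists of the simplices:

  0-simplices (11): A, B, D, E, F, G, J, L, M, N, P
  1-simplices (24): AE, AG, AL, AM, AN, BD, BF, BJ, BP, DF, DJ, DP, EG, EL, EM, EN, FJ, GL, GM, GN, JP, LM, LN, MN
  2-simplices (16): AEG, AEM, AGN, ALM, ALN, BDF, BDP, BFJ, BJP, DFJ, DJP, EGL, ELN, EMN, GLM, GMN

Hence C_0 ≅ Z^11, C_1 ≅ Z^24, C_2 ≅ Z^16.

The boundary map ∂_1: C_1 → C_0 is given by ∂[p,q] = [q] − [p].
The resulting 11×24 matrix has rank 9, and its Smith normal form has invariant factors (1,1,1,1,1,1,1,1,1).

Boundary ∂_2: C_2 → C_1 sends each 2-simplex [p,q,r] to [q,r] − [p,r] + [p,q]. For instance
  ∂AEG = EG − AG + AE,
  ∂ALN = LN − AN + AL.
As a 24×16 matrix over Z this has rank 15, with invariant factors (1,1,1,1,1,1,1,1,1,1,1,1,1,1,2).

Now H_k = ker ∂_k / im ∂_{k+1}, so:

  H_0: rank C_0 − rank ∂_1 = 11 − 9 = 2, and the invariant factors of ∂_1 are all 1, so H_0 = Z^2.
  H_1: rank ker ∂_1 − rank ∂_2 = (24 − 9) − 15 = 0, and ∂_2 has invariant factor 2 > 1, so H_1 = Z/2Z.
  H_2: rank ker ∂_2 − rank ∂_3 = (16 − 15) − 0 = 1, and there is no ∂_3, so H_2 = Z.

As a check, the Euler characteristic is 11 − 24 + 16 = 3, which agrees with 2 − 0 + 1 = 3.

H_0 ≅ Z^2,  H_1 ≅ Z/2Z,  H_2 ≅ Z.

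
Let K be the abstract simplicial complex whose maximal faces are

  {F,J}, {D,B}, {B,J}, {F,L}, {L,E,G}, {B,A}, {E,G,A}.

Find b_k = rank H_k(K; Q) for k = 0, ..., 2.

Fix the vertex order A < B < D < E < F < G < J < L and write every simplex with vertices in increasing order. Then dim K = 2 and the simplices of K are:

  0-simplices (8): A, B, D, E, F, G, J, L
  1-simplices (10): AB, AE, AG, BD, BJ, EG, EL, FJ, FL, GL
  2-simplices (2): AEG, EGL

Hence C_0 ≅ Z^8, C_1 ≅ Z^10, C_2 ≅ Z^2.

Boundary ∂_1: C_1 → C_0 sends each edge [p,q] (with p < q) to q − p. For instance
  ∂AB = B − A.
The 8×10 boundary matrix has rank 7 and Smith normal form diag(1,1,1,1,1,1,1).

∂_2: C_2 → C_1 acts by ∂[p,q,r] = [q,r] − [p,r] + [p,q]. For instance
  ∂EGL = GL − EL + EG,
  ∂AEG = EG − AG + AE.
As a 10×2 matrix over Z this has rank 2, with invariant factors (1,1).

From H_k ≅ ker(∂_k) / im(∂_{k+1}) we obtain:

  H_0: rank C_0 − rank ∂_1 = 8 − 7 = 1, and the invariant factors of ∂_1 are all 1, so H_0 = Z.
  H_1: rank ker ∂_1 − rank ∂_2 = (10 − 7) − 2 = 1, and the invariant factors of ∂_2 are all 1, so H_1 = Z.
  H_2: rank ker ∂_2 − rank ∂_3 = (2 − 2) − 0 = 0, and there is no ∂_3, so H_2 = 0.

Hence the Betti numbers are b_0 = 1, b_1 = 1, b_2 = 0.

b_0 = 1, b_1 = 1, b_2 = 0.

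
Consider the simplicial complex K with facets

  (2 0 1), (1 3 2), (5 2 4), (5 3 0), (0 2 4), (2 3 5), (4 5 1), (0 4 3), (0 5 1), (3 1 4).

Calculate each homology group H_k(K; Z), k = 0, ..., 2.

Order the vertices as 0 < 1 < 2 < 3 < 4 < 5. Listing each simplex with vertices in this order, K has dimension 2 with simplices:

  0-simplices (6): [0], [1], [2], [3], [4], [5]
  1-simplices (15): [0,1], [0,2], [0,3], [0,4], [0,5], [1,2], [1,3], [1,4], [1,5], [2,3], [2,4], [2,5], [3,4], [3,5], [4,5]
  2-simplices (10): [0,1,2], [0,1,5], [0,2,4], [0,3,4], [0,3,5], [1,2,3], [1,3,4], [1,4,5], [2,3,5], [2,4,5]

giving chain groups C_0 ≅ Z^6, C_1 ≅ Z^15, C_2 ≅ Z^10.

Boundary ∂_1: C_1 → C_0 sends each edge [p,q] (with p < q) to q − p. For instance
  ∂[1,4] = [4] − [1].
The resulting 6×15 matrix has rank 5, and its Smith normal form has invariant factors (1,1,1,1,1).

Boundary ∂_2: C_2 → C_1 acts by ∂[p,q,r] = [q,r] − [p,r] + [p,q]. For instance
  ∂[2,3,5] = [3,5] − [2,5] + [2,3],
  ∂[0,1,5] = [1,5] − [0,5] + [0,1].
The 15×10 boundary matrix has rank 10 and Smith normal form diag(1,1,1,1,1,1,1,1,1,2).

Now H_k = ker ∂_k / im ∂_{k+1}, so:

  H_0: rank C_0 − rank ∂_1 = 6 − 5 = 1, and the invariant factors of ∂_1 are all 1, so H_0 ≅ Z.
  H_1: rank ker ∂_1 − rank ∂_2 = (15 − 5) − 10 = 0, and ∂_2 has invariant factor 2 > 1, so H_1 ≅ Z/2.
  H_2: rank ker ∂_2 − rank ∂_3 = (10 − 10) − 0 = 0, and there is no ∂_3, so H_2 ≅ 0.

H_0 ≅ Z,  H_1 ≅ Z/2,  H_2 = 0.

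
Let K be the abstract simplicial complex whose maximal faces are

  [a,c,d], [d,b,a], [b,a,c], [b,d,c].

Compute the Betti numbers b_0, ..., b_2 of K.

b_0 = 1, b_1 = 0, b_2 = 1.

We work with the vertex ordering a < b < c < d. The simplices of K, each written with vertices in increasing order, are:

  0-simplices (4): a, b, c, d
  1-simplices (6): ab, ac, ad, bc, bd, cd
  2-simplices (4): abc, abd, acd, bcd

Hence C_0 ≅ Z^4, C_1 ≅ Z^6, C_2 ≅ Z^4.

∂_1: C_1 → C_0 is given by ∂[p,q] = [q] − [p]. For instance
  ∂bd = d − b.
As a 4×6 matrix over Z this has rank 3, with invariant factors (1,1,1).

The boundary map ∂_2: C_2 → C_1 maps a triangle to the signed sum of its edges. For instance
  ∂bcd = cd − bd + bc,
  ∂acd = cd − ad + ac.
This gives a 6×4 integer matrix of rank 3; reducing to Smith normal form yields diagonal entries (1,1,1).

From H_k ≅ ker(∂_k) / im(∂_{k+1}) we obtain:

  H_0: rank C_0 − rank ∂_1 = 4 − 3 = 1, and the invariant factors of ∂_1 are all 1, so H_0 = Z.
  H_1: rank ker ∂_1 − rank ∂_2 = (6 − 3) − 3 = 0, and the invariant factors of ∂_2 are all 1, so H_1 = 0.
  H_2: rank ker ∂_2 − rank ∂_3 = (4 − 3) − 0 = 1, and there is no ∂_3, so H_2 = Z.

As a check, the Euler characteristic is 4 − 6 + 4 = 2, which agrees with 1 − 0 + 1 = 2.

Hence the Betti numbers are b_0 = 1, b_1 = 0, b_2 = 1.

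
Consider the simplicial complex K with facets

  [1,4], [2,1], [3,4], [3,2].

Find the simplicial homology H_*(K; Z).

H_0 ≅ Z,  H_1 ≅ Z.

K has 4 vertices, 4 edges.
rank ∂_0 = 0, rank ∂_1 = 3 ⇒ b_0 = 4 − 0 − 3 = 1; all invariant factors of ∂_1 are 1 so no torsion. So H_0 = Z.
rank ∂_1 = 3, rank ∂_2 = 0 ⇒ b_1 = 4 − 3 − 0 = 1. So H_1 = Z.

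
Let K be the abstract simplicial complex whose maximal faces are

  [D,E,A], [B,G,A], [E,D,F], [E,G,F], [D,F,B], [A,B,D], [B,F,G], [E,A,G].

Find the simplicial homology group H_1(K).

H_1 = 0.

K has 6 vertices, 12 edges, 8 triangles.
rank ∂_1 = 5, rank ∂_2 = 7 ⇒ b_1 = 12 − 5 − 7 = 0; all invariant factors of ∂_2 are 1 so no torsion. So H_1 = 0.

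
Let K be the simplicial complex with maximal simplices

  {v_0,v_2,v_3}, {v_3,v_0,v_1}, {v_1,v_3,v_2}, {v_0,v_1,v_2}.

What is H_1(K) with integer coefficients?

H_1 = 0.

We work with the vertex ordering v_0 < v_1 < v_2 < v_3. The simplices of K, each written with vertices in increasing order, are:

  0-simplices (4): [v_0], [v_1], [v_2], [v_3]
  1-simplices (6): [v_0,v_1], [v_0,v_2], [v_0,v_3], [v_1,v_2], [v_1,v_3], [v_2,v_3]
  2-simplices (4): [v_0,v_1,v_2], [v_0,v_1,v_3], [v_0,v_2,v_3], [v_1,v_2,v_3]

giving chain groups C_0 ≅ Z^4, C_1 ≅ Z^6, C_2 ≅ Z^4.

∂_1: C_1 → C_0 is given by ∂[p,q] = [q] − [p]. For instance
  ∂[v_1,v_3] = [v_3] − [v_1].
The 4×6 boundary matrix has rank 3 and Smith normal form diag(1,1,1).

∂_2: C_2 → C_1 maps a triangle to the signed sum of its edges. For instance
  ∂[v_1,v_2,v_3] = [v_2,v_3] − [v_1,v_3] + [v_1,v_2],
  ∂[v_0,v_1,v_2] = [v_1,v_2] − [v_0,v_2] + [v_0,v_1].
This gives a 6×4 integer matrix of rank 3; reducing to Smith normal form yields diagonal entries (1,1,1).

Now H_k = ker ∂_k / im ∂_{k+1}, so:

  H_1: rank ker ∂_1 − rank ∂_2 = (6 − 3) − 3 = 0, and the invariant factors of ∂_2 are all 1, so H_1 ≅ 0.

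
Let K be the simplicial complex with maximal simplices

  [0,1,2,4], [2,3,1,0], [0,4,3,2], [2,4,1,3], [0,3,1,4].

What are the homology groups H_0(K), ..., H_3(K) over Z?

Take the total order 0 < 1 < 2 < 3 < 4 on the vertex set. Then K (dimension 3) consists of the simplices:

  0-simplices (5): [0], [1], [2], [3], [4]
  1-simplices (10): [0,1], [0,2], [0,3], [0,4], [1,2], [1,3], [1,4], [2,3], [2,4], [3,4]
  2-simplices (10): [0,1,2], [0,1,3], [0,1,4], [0,2,3], [0,2,4], [0,3,4], [1,2,3], [1,2,4], [1,3,4], [2,3,4]
  3-simplices (5): [0,1,2,3], [0,1,2,4], [0,1,3,4], [0,2,3,4], [1,2,3,4]

giving chain groups C_0 ≅ Z^5, C_1 ≅ Z^10, C_2 ≅ Z^10, C_3 ≅ Z^5.

The boundary map ∂_1: C_1 → C_0 maps an edge to its endpoints' difference, ∂[p,q] = q − p. For instance
  ∂[1,3] = [3] − [1].
The 5×10 boundary matrix has rank 4 and Smith normal form diag(1,1,1,1).

The boundary map ∂_2: C_2 → C_1 acts by ∂[p,q,r] = [q,r] − [p,r] + [p,q]. For instance
  ∂[0,2,3] = [2,3] − [0,3] + [0,2],
  ∂[1,2,3] = [2,3] − [1,3] + [1,2].
The 10×10 boundary matrix has rank 6 and Smith normal form diag(1,1,1,1,1,1).

The boundary map ∂_3: C_3 → C_2 sends each 3-simplex σ to the alternating sum Σ_i (−1)^i (σ with its i-th vertex removed). For instance
  ∂[0,1,3,4] = [1,3,4] − [0,3,4] + [0,1,4] − [0,1,3],
  ∂[1,2,3,4] = [2,3,4] − [1,3,4] + [1,2,4] − [1,2,3].
As a 10×5 matrix over Z this has rank 4, with invariant factors (1,1,1,1).

From H_k ≅ ker(∂_k) / im(∂_{k+1}) we obtain:

  H_0: rank C_0 − rank ∂_1 = 5 − 4 = 1, and the invariant factors of ∂_1 are all 1, so H_0 ≅ Z.
  H_1: rank ker ∂_1 − rank ∂_2 = (10 − 4) − 6 = 0, and the invariant factors of ∂_2 are all 1, so H_1 ≅ 0.
  H_2: rank ker ∂_2 − rank ∂_3 = (10 − 6) − 4 = 0, and the invariant factors of ∂_3 are all 1, so H_2 ≅ 0.
  H_3: rank ker ∂_3 − rank ∂_4 = (5 − 4) − 0 = 1, and there is no ∂_4, so H_3 ≅ Z.

(K is a triangulation of the 3-sphere S^3.)

H_0 ≅ Z,  H_1 = 0,  H_2 = 0,  H_3 ≅ Z.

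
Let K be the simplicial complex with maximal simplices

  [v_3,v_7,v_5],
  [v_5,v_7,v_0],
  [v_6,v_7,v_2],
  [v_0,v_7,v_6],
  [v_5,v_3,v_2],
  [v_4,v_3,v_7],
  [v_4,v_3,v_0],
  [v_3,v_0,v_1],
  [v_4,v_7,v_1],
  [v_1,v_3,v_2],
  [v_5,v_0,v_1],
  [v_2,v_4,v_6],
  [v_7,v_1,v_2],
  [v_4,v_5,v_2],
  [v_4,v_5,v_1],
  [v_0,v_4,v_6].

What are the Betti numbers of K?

b_0 = 1, b_1 = 2, b_2 = 1.

Take the total order v_0 < v_1 < v_2 < v_3 < v_4 < v_5 < v_6 < v_7 on the vertex set. Then K (dimension 2) consists of the simplices:

  0-simplices (8): [v_0], [v_1], [v_2], [v_3], [v_4], [v_5], [v_6], [v_7]
  1-simplices (24): (24 of them)
  2-simplices (16): (16 of them)

Hence C_0 ≅ Z^8, C_1 ≅ Z^24, C_2 ≅ Z^16.

∂_1: C_1 → C_0 is given by ∂[p,q] = [q] − [p].
The resulting 8×24 matrix has rank 7, and its Smith normal form has invariant factors (1,1,1,1,1,1,1).

Boundary ∂_2: C_2 → C_1 maps a triangle to the signed sum of its edges. For instance
  ∂[v_1,v_4,v_5] = [v_4,v_5] − [v_1,v_5] + [v_1,v_4],
  ∂[v_1,v_2,v_7] = [v_2,v_7] − [v_1,v_7] + [v_1,v_2].
The 24×16 boundary matrix has rank 15 and Smith normal form diag(1,1,1,1,1,1,1,1,1,1,1,1,1,1,1).

Reading off H_k = ker ∂_k / im ∂_{k+1}:

  H_0: rank C_0 − rank ∂_1 = 8 − 7 = 1, and the invariant factors of ∂_1 are all 1, so H_0 = Z.
  H_1: rank ker ∂_1 − rank ∂_2 = (24 − 7) − 15 = 2, and the invariant factors of ∂_2 are all 1, so H_1 = Z^2.
  H_2: rank ker ∂_2 − rank ∂_3 = (16 − 15) − 0 = 1, and there is no ∂_3, so H_2 = Z.

As a check, the Euler characteristic is 8 − 24 + 16 = 0, which agrees with 1 − 2 + 1 = 0.

Hence the Betti numbers are b_0 = 1, b_1 = 2, b_2 = 1.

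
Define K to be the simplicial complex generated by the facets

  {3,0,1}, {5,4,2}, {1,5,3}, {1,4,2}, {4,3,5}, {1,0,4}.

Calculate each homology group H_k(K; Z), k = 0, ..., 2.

Fix the vertex order 0 < 1 < 2 < 3 < 4 < 5 and write every simplex with vertices in increasing order. Then dim K = 2 and the simplices of K are:

  0-simplices (6): [0], [1], [2], [3], [4], [5]
  1-simplices (12): [0,1], [0,3], [0,4], [1,2], [1,3], [1,4], [1,5], [2,4], [2,5], [3,4], [3,5], [4,5]
  2-simplices (6): [0,1,3], [0,1,4], [1,2,4], [1,3,5], [2,4,5], [3,4,5]

giving chain groups C_0 ≅ Z^6, C_1 ≅ Z^12, C_2 ≅ Z^6.

The boundary map ∂_1: C_1 → C_0 maps an edge to its endpoints' difference, ∂[p,q] = q − p.
The 6×12 boundary matrix has rank 5 and Smith normal form diag(1,1,1,1,1).

Boundary ∂_2: C_2 → C_1 acts by ∂[p,q,r] = [q,r] − [p,r] + [p,q]. For instance
  ∂[3,4,5] = [4,5] − [3,5] + [3,4],
  ∂[2,4,5] = [4,5] − [2,5] + [2,4].
The 12×6 boundary matrix has rank 6 and Smith normal form diag(1,1,1,1,1,1).

From H_k ≅ ker(∂_k) / im(∂_{k+1}) we obtain:

  H_0: rank C_0 − rank ∂_1 = 6 − 5 = 1, and the invariant factors of ∂_1 are all 1, so H_0 ≅ Z.
  H_1: rank ker ∂_1 − rank ∂_2 = (12 − 5) − 6 = 1, and the invariant factors of ∂_2 are all 1, so H_1 ≅ Z.
  H_2: rank ker ∂_2 − rank ∂_3 = (6 − 6) − 0 = 0, and there is no ∂_3, so H_2 ≅ 0.

As a check, the Euler characteristic is 6 − 12 + 6 = 0, which agrees with 1 − 1 + 0 = 0.

H_0 = Z,  H_1 = Z,  H_2 = 0.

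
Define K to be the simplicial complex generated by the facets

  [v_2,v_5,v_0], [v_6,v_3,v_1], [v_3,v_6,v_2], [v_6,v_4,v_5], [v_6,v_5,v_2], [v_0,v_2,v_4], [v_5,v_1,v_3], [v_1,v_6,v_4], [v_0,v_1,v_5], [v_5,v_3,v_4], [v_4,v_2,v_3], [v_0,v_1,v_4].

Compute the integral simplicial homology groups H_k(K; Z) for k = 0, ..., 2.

Order the vertices as v_0 < v_1 < v_2 < v_3 < v_4 < v_5 < v_6. Listing each simplex with vertices in this order, K has dimension 2 with simplices:

  0-simplices (7): [v_0], [v_1], [v_2], [v_3], [v_4], [v_5], [v_6]
  1-simplices (18): (18 of them)
  2-simplices (12): (12 of them)

Hence C_0 ≅ Z^7, C_1 ≅ Z^18, C_2 ≅ Z^12.

∂_1: C_1 → C_0 maps an edge to its endpoints' difference, ∂[p,q] = q − p. For instance
  ∂[v_3,v_4] = [v_4] − [v_3].
As a 7×18 matrix over Z this has rank 6, with invariant factors (1,1,1,1,1,1).

Boundary ∂_2: C_2 → C_1 sends each 2-simplex [p,q,r] to [q,r] − [p,r] + [p,q]. For instance
  ∂[v_0,v_2,v_4] = [v_2,v_4] − [v_0,v_4] + [v_0,v_2],
  ∂[v_1,v_4,v_6] = [v_4,v_6] − [v_1,v_6] + [v_1,v_4].
This gives a 18×12 integer matrix of rank 12; reducing to Smith normal form yields diagonal entries (1,1,1,1,1,1,1,1,1,1,1,2).

Reading off H_k = ker ∂_k / im ∂_{k+1}:

  H_0: rank C_0 − rank ∂_1 = 7 − 6 = 1, and the invariant factors of ∂_1 are all 1, so H_0 = Z.
  H_1: rank ker ∂_1 − rank ∂_2 = (18 − 6) − 12 = 0, and ∂_2 has invariant factor 2 > 1, so H_1 = Z_2.
  H_2: rank ker ∂_2 − rank ∂_3 = (12 − 12) − 0 = 0, and there is no ∂_3, so H_2 = 0.

(K is a triangulation of the real projective plane RP^2.)

H_0 ≅ Z,  H_1 ≅ Z_2,  H_2 = 0.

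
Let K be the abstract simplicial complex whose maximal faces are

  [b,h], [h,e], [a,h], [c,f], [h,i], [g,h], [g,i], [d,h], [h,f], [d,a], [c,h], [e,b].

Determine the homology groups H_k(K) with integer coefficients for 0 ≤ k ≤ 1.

Order the vertices as a < b < c < d < e < f < g < h < i. Listing each simplex with vertices in this order, K has dimension 1 with simplices:

  0-simplices (9): a, b, c, d, e, f, g, h, i
  1-simplices (12): ad, ah, be, bh, cf, ch, dh, eh, fh, gh, gi, hi

so the chain groups are C_0 ≅ Z^9, C_1 ≅ Z^12.

Boundary ∂_1: C_1 → C_0 is given by ∂[p,q] = [q] − [p]. For instance
  ∂dh = h − d.
This gives a 9×12 integer matrix of rank 8; reducing to Smith normal form yields diagonal entries (1,1,1,1,1,1,1,1).

Computing H_k = (kernel of ∂_k) / (image of ∂_{k+1}):

  H_0: rank C_0 − rank ∂_1 = 9 − 8 = 1, and the invariant factors of ∂_1 are all 1, so H_0 = Z.
  H_1: rank ker ∂_1 − rank ∂_2 = (12 − 8) − 0 = 4, and there is no ∂_2, so H_1 = Z^4.

As a check, the Euler characteristic is 9 − 12 = -3, which agrees with 1 − 4 = -3.

H_0 = Z,  H_1 = Z^4.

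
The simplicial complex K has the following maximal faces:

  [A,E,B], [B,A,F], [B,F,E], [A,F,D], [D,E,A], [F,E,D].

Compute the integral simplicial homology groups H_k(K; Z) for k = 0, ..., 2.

H_0 = Z,  H_1 = 0,  H_2 = Z.

Take the total order A < B < D < E < F on the vertex set. Then K (dimension 2) consists of the simplices:

  0-simplices (5): A, B, D, E, F
  1-simplices (9): AB, AD, AE, AF, BE, BF, DE, DF, EF
  2-simplices (6): ABE, ABF, ADE, ADF, BEF, DEF

so the chain groups are C_0 ≅ Z^5, C_1 ≅ Z^9, C_2 ≅ Z^6.

Boundary ∂_1: C_1 → C_0 is given by ∂[p,q] = [q] − [p].
The 5×9 boundary matrix has rank 4 and Smith normal form diag(1,1,1,1).

The boundary map ∂_2: C_2 → C_1 maps a triangle to the signed sum of its edges. For instance
  ∂BEF = EF − BF + BE,
  ∂ADF = DF − AF + AD.
This gives a 9×6 integer matrix of rank 5; reducing to Smith normal form yields diagonal entries (1,1,1,1,1).

Reading off H_k = ker ∂_k / im ∂_{k+1}:

  H_0: rank C_0 − rank ∂_1 = 5 − 4 = 1, and the invariant factors of ∂_1 are all 1, so H_0 = Z.
  H_1: rank ker ∂_1 − rank ∂_2 = (9 − 4) − 5 = 0, and the invariant factors of ∂_2 are all 1, so H_1 = 0.
  H_2: rank ker ∂_2 − rank ∂_3 = (6 − 5) − 0 = 1, and there is no ∂_3, so H_2 = Z.

As a check, the Euler characteristic is 5 − 9 + 6 = 2, which agrees with 1 − 0 + 1 = 2.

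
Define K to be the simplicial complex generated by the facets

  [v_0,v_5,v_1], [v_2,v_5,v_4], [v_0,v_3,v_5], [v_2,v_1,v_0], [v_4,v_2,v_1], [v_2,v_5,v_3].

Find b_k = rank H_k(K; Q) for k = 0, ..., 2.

b_0 = 1, b_1 = 1, b_2 = 0.

Fix the vertex order v_0 < v_1 < v_2 < v_3 < v_4 < v_5 and write every simplex with vertices in increasing order. Then dim K = 2 and the simplices of K are:

  0-simplices (6): [v_0], [v_1], [v_2], [v_3], [v_4], [v_5]
  1-simplices (12): [v_0,v_1], [v_0,v_2], [v_0,v_3], [v_0,v_5], [v_1,v_2], [v_1,v_4], [v_1,v_5], [v_2,v_3], [v_2,v_4], [v_2,v_5], [v_3,v_5], [v_4,v_5]
  2-simplices (6): [v_0,v_1,v_2], [v_0,v_1,v_5], [v_0,v_3,v_5], [v_1,v_2,v_4], [v_2,v_3,v_5], [v_2,v_4,v_5]

Hence C_0 ≅ Z^6, C_1 ≅ Z^12, C_2 ≅ Z^6.

The boundary map ∂_1: C_1 → C_0 maps an edge to its endpoints' difference, ∂[p,q] = q − p.
The 6×12 boundary matrix has rank 5 and Smith normal form diag(1,1,1,1,1).

∂_2: C_2 → C_1 sends each 2-simplex [p,q,r] to [q,r] − [p,r] + [p,q]. For instance
  ∂[v_0,v_1,v_2] = [v_1,v_2] − [v_0,v_2] + [v_0,v_1],
  ∂[v_0,v_3,v_5] = [v_3,v_5] − [v_0,v_5] + [v_0,v_3].
This gives a 12×6 integer matrix of rank 6; reducing to Smith normal form yields diagonal entries (1,1,1,1,1,1).

Computing H_k = (kernel of ∂_k) / (image of ∂_{k+1}):

  H_0: rank C_0 − rank ∂_1 = 6 − 5 = 1, and the invariant factors of ∂_1 are all 1, so H_0 ≅ Z.
  H_1: rank ker ∂_1 − rank ∂_2 = (12 − 5) − 6 = 1, and the invariant factors of ∂_2 are all 1, so H_1 ≅ Z.
  H_2: rank ker ∂_2 − rank ∂_3 = (6 − 6) − 0 = 0, and there is no ∂_3, so H_2 ≅ 0.

As a check, the Euler characteristic is 6 − 12 + 6 = 0, which agrees with 1 − 1 + 0 = 0.
(K is a triangulation of the cylinder S^1 x I.)

Hence the Betti numbers are b_0 = 1, b_1 = 1, b_2 = 0.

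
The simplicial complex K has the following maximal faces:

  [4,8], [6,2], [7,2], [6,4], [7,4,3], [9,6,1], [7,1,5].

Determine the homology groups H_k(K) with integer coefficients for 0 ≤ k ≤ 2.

H_0 ≅ Z,  H_1 ≅ Z^2,  H_2 = 0.

Take the total order 1 < 2 < 3 < 4 < 5 < 6 < 7 < 8 < 9 on the vertex set. Then K (dimension 2) consists of the simplices:

  0-simplices (9): [1], [2], [3], [4], [5], [6], [7], [8], [9]
  1-simplices (13): [1,5], [1,6], [1,7], [1,9], [2,6], [2,7], [3,4], [3,7], [4,6], [4,7], [4,8], [5,7], [6,9]
  2-simplices (3): [1,5,7], [1,6,9], [3,4,7]

giving chain groups C_0 ≅ Z^9, C_1 ≅ Z^13, C_2 ≅ Z^3.

∂_1: C_1 → C_0 sends each edge [p,q] (with p < q) to q − p.
As a 9×13 matrix over Z this has rank 8, with invariant factors (1,1,1,1,1,1,1,1).

The boundary map ∂_2: C_2 → C_1 maps a triangle to the signed sum of its edges. For instance
  ∂[1,5,7] = [5,7] − [1,7] + [1,5],
  ∂[3,4,7] = [4,7] − [3,7] + [3,4].
The resulting 13×3 matrix has rank 3, and its Smith normal form has invariant factors (1,1,1).

From H_k ≅ ker(∂_k) / im(∂_{k+1}) we obtain:

  H_0: rank C_0 − rank ∂_1 = 9 − 8 = 1, and the invariant factors of ∂_1 are all 1, so H_0 ≅ Z.
  H_1: rank ker ∂_1 − rank ∂_2 = (13 − 8) − 3 = 2, and the invariant factors of ∂_2 are all 1, so H_1 ≅ Z^2.
  H_2: rank ker ∂_2 − rank ∂_3 = (3 − 3) − 0 = 0, and there is no ∂_3, so H_2 ≅ 0.

As a check, the Euler characteristic is 9 − 13 + 3 = -1, which agrees with 1 − 2 + 0 = -1.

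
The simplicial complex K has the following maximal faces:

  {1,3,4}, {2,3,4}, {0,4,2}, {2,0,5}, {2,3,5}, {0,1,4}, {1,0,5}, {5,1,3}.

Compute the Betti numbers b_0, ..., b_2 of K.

b_0 = 1, b_1 = 0, b_2 = 1.

Order the vertices as 0 < 1 < 2 < 3 < 4 < 5. Listing each simplex with vertices in this order, K has dimension 2 with simplices:

  0-simplices (6): [0], [1], [2], [3], [4], [5]
  1-simplices (12): [0,1], [0,2], [0,4], [0,5], [1,3], [1,4], [1,5], [2,3], [2,4], [2,5], [3,4], [3,5]
  2-simplices (8): [0,1,4], [0,1,5], [0,2,4], [0,2,5], [1,3,4], [1,3,5], [2,3,4], [2,3,5]

Hence C_0 ≅ Z^6, C_1 ≅ Z^12, C_2 ≅ Z^8.

∂_1: C_1 → C_0 maps an edge to its endpoints' difference, ∂[p,q] = q − p.
This gives a 6×12 integer matrix of rank 5; reducing to Smith normal form yields diagonal entries (1,1,1,1,1).

The boundary map ∂_2: C_2 → C_1 maps a triangle to the signed sum of its edges. For instance
  ∂[1,3,5] = [3,5] − [1,5] + [1,3],
  ∂[0,1,4] = [1,4] − [0,4] + [0,1].
The resulting 12×8 matrix has rank 7, and its Smith normal form has invariant factors (1,1,1,1,1,1,1).

Now H_k = ker ∂_k / im ∂_{k+1}, so:

  H_0: rank C_0 − rank ∂_1 = 6 − 5 = 1, and the invariant factors of ∂_1 are all 1, so H_0 ≅ Z.
  H_1: rank ker ∂_1 − rank ∂_2 = (12 − 5) − 7 = 0, and the invariant factors of ∂_2 are all 1, so H_1 ≅ 0.
  H_2: rank ker ∂_2 − rank ∂_3 = (8 − 7) − 0 = 1, and there is no ∂_3, so H_2 ≅ Z.

(K is a triangulation of the 2-sphere S^2.)

Hence the Betti numbers are b_0 = 1, b_1 = 0, b_2 = 1.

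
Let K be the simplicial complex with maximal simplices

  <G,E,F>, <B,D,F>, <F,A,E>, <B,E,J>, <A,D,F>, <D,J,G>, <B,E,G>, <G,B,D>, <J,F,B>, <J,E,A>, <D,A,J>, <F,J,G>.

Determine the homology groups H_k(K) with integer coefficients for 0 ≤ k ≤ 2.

We work with the vertex ordering A < B < D < E < F < G < J. The simplices of K, each written with vertices in increasing order, are:

  0-simplices (7): A, B, D, E, F, G, J
  1-simplices (18): AD, AE, AF, AJ, BD, BE, BF, BG, BJ, DF, DG, DJ, EF, EG, EJ, FG, FJ, GJ
  2-simplices (12): ADF, ADJ, AEF, AEJ, BDF, BDG, BEG, BEJ, BFJ, DGJ, EFG, FGJ

Hence C_0 ≅ Z^7, C_1 ≅ Z^18, C_2 ≅ Z^12.

Boundary ∂_1: C_1 → C_0 is given by ∂[p,q] = [q] − [p]. For instance
  ∂EG = G − E.
As a 7×18 matrix over Z this has rank 6, with invariant factors (1,1,1,1,1,1).

∂_2: C_2 → C_1 sends each 2-simplex [p,q,r] to [q,r] − [p,r] + [p,q]. For instance
  ∂BEJ = EJ − BJ + BE,
  ∂BEG = EG − BG + BE.
As a 18×12 matrix over Z this has rank 12, with invariant factors (1,1,1,1,1,1,1,1,1,1,1,2).

From H_k ≅ ker(∂_k) / im(∂_{k+1}) we obtain:

  H_0: rank C_0 − rank ∂_1 = 7 − 6 = 1, and the invariant factors of ∂_1 are all 1, so H_0 = Z.
  H_1: rank ker ∂_1 − rank ∂_2 = (18 − 6) − 12 = 0, and ∂_2 has invariant factor 2 > 1, so H_1 = Z/2.
  H_2: rank ker ∂_2 − rank ∂_3 = (12 − 12) − 0 = 0, and there is no ∂_3, so H_2 = 0.

(K is a triangulation of the real projective plane RP^2.)

H_0 = Z,  H_1 = Z/2,  H_2 = 0.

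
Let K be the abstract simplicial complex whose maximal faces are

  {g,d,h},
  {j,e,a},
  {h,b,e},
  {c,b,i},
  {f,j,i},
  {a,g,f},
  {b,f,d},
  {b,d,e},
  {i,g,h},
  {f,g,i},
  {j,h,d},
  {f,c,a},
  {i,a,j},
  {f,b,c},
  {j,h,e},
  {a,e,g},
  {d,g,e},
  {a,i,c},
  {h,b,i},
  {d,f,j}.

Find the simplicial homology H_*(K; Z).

H_0 ≅ Z,  H_1 ≅ Z ⊕ Z/2,  H_2 = 0.

Fix the vertex order a < b < c < d < e < f < g < h < i < j and write every simplex with vertices in increasing order. Then dim K = 2 and the simplices of K are:

  0-simplices (10): a, b, c, d, e, f, g, h, i, j
  1-simplices (30): ac, ae, af, ag, ai, aj, bc, bd, be, bf, bh, bi, cf, ci, de, df, dg, dh, dj, eg, eh, ej, fg, fi, fj, gh, gi, hi, hj, ij
  2-simplices (20): acf, aci, aeg, aej, afg, aij, bcf, bci, bde, bdf, beh, bhi, deg, dfj, dgh, dhj, ehj, fgi, fij, ghi

so the chain groups are C_0 ≅ Z^10, C_1 ≅ Z^30, C_2 ≅ Z^20.

∂_1: C_1 → C_0 maps an edge to its endpoints' difference, ∂[p,q] = q − p. For instance
  ∂fj = j − f.
The resulting 10×30 matrix has rank 9, and its Smith normal form has invariant factors (1,1,1,1,1,1,1,1,1).

Boundary ∂_2: C_2 → C_1 maps a triangle to the signed sum of its edges. For instance
  ∂aij = ij − aj + ai,
  ∂deg = eg − dg + de.
The resulting 30×20 matrix has rank 20, and its Smith normal form has invariant factors (1,1,1,1,1,1,1,1,1,1,1,1,1,1,1,1,1,1,1,2).

Computing H_k = (kernel of ∂_k) / (image of ∂_{k+1}):

  H_0: rank C_0 − rank ∂_1 = 10 − 9 = 1, and the invariant factors of ∂_1 are all 1, so H_0 = Z.
  H_1: rank ker ∂_1 − rank ∂_2 = (30 − 9) − 20 = 1, and ∂_2 has invariant factor 2 > 1, so H_1 = Z ⊕ Z/2.
  H_2: rank ker ∂_2 − rank ∂_3 = (20 − 20) − 0 = 0, and there is no ∂_3, so H_2 = 0.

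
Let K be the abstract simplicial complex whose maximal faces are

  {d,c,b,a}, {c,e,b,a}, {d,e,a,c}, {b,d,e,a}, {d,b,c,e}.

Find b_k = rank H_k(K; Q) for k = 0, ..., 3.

b_0 = 1, b_1 = 0, b_2 = 0, b_3 = 1.

K has 5 vertices, 10 edges, 10 triangles, 5 3-simplices.
rank ∂_0 = 0, rank ∂_1 = 4 ⇒ b_0 = 5 − 0 − 4 = 1; all invariant factors of ∂_1 are 1 so no torsion. So H_0 ≅ Z.
rank ∂_1 = 4, rank ∂_2 = 6 ⇒ b_1 = 10 − 4 − 6 = 0; all invariant factors of ∂_2 are 1 so no torsion. So H_1 ≅ 0.
rank ∂_2 = 6, rank ∂_3 = 4 ⇒ b_2 = 10 − 6 − 4 = 0; all invariant factors of ∂_3 are 1 so no torsion. So H_2 ≅ 0.
rank ∂_3 = 4, rank ∂_4 = 0 ⇒ b_3 = 5 − 4 − 0 = 1. So H_3 ≅ Z.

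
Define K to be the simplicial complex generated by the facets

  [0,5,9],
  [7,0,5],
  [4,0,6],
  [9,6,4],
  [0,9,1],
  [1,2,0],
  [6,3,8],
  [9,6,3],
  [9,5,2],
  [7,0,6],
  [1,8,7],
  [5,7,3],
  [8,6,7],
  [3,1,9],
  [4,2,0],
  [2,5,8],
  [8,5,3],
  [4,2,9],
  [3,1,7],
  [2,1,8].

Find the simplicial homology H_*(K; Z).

H_0 = Z,  H_1 = Z ⊕ Z_2,  H_2 = 0.

K has 10 vertices, 30 edges, 20 triangles.
rank ∂_0 = 0, rank ∂_1 = 9 ⇒ b_0 = 10 − 0 − 9 = 1; all invariant factors of ∂_1 are 1 so no torsion. So H_0 = Z.
rank ∂_1 = 9, rank ∂_2 = 20 ⇒ b_1 = 30 − 9 − 20 = 1; ∂_2 has invariant factor(s) [2] giving torsion. So H_1 = Z ⊕ Z_2.
rank ∂_2 = 20, rank ∂_3 = 0 ⇒ b_2 = 20 − 20 − 0 = 0. So H_2 = 0.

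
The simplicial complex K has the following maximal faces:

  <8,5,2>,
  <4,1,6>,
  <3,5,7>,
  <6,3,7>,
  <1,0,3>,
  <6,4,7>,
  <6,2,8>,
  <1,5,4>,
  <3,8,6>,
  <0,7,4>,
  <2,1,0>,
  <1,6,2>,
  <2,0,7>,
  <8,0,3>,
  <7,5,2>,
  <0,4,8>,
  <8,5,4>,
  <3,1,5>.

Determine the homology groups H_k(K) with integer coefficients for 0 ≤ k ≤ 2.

Fix the vertex order 0 < 1 < 2 < 3 < 4 < 5 < 6 < 7 < 8 and write every simplex with vertices in increasing order. Then dim K = 2 and the simplices of K are:

  0-simplices (9): [0], [1], [2], [3], [4], [5], [6], [7], [8]
  1-simplices (27): (27 of them)
  2-simplices (18): [0,1,2], [0,1,3], [0,2,7], [0,3,8], [0,4,7], [0,4,8], [1,2,6], [1,3,5], [1,4,5], [1,4,6], [2,5,7], [2,5,8], [2,6,8], [3,5,7], [3,6,7], [3,6,8], [4,5,8], [4,6,7]

Hence C_0 ≅ Z^9, C_1 ≅ Z^27, C_2 ≅ Z^18.

The boundary map ∂_1: C_1 → C_0 sends each edge [p,q] (with p < q) to q − p. For instance
  ∂[4,8] = [8] − [4].
This gives a 9×27 integer matrix of rank 8; reducing to Smith normal form yields diagonal entries (1,1,1,1,1,1,1,1).

The boundary map ∂_2: C_2 → C_1 acts by ∂[p,q,r] = [q,r] − [p,r] + [p,q]. For instance
  ∂[1,4,6] = [4,6] − [1,6] + [1,4],
  ∂[0,1,2] = [1,2] − [0,2] + [0,1].
This gives a 27×18 integer matrix of rank 17; reducing to Smith normal form yields diagonal entries (1,1,1,1,1,1,1,1,1,1,1,1,1,1,1,1,1).

Computing H_k = (kernel of ∂_k) / (image of ∂_{k+1}):

  H_0: rank C_0 − rank ∂_1 = 9 − 8 = 1, and the invariant factors of ∂_1 are all 1, so H_0 ≅ Z.
  H_1: rank ker ∂_1 − rank ∂_2 = (27 − 8) − 17 = 2, and the invariant factors of ∂_2 are all 1, so H_1 ≅ Z^2.
  H_2: rank ker ∂_2 − rank ∂_3 = (18 − 17) − 0 = 1, and there is no ∂_3, so H_2 ≅ Z.

H_0 ≅ Z,  H_1 ≅ Z^2,  H_2 ≅ Z.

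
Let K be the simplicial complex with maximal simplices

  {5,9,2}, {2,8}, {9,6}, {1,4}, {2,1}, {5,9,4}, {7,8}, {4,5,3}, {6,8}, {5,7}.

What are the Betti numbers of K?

Fix the vertex order 1 < 2 < 3 < 4 < 5 < 6 < 7 < 8 < 9 and write every simplex with vertices in increasing order. Then dim K = 2 and the simplices of K are:

  0-simplices (9): [1], [2], [3], [4], [5], [6], [7], [8], [9]
  1-simplices (14): [1,2], [1,4], [2,5], [2,8], [2,9], [3,4], [3,5], [4,5], [4,9], [5,7], [5,9], [6,8], [6,9], [7,8]
  2-simplices (3): [2,5,9], [3,4,5], [4,5,9]

so the chain groups are C_0 ≅ Z^9, C_1 ≅ Z^14, C_2 ≅ Z^3.

Boundary ∂_1: C_1 → C_0 is given by ∂[p,q] = [q] − [p].
The 9×14 boundary matrix has rank 8 and Smith normal form diag(1,1,1,1,1,1,1,1).

Boundary ∂_2: C_2 → C_1 sends each 2-simplex [p,q,r] to [q,r] − [p,r] + [p,q]. For instance
  ∂[2,5,9] = [5,9] − [2,9] + [2,5],
  ∂[3,4,5] = [4,5] − [3,5] + [3,4].
As a 14×3 matrix over Z this has rank 3, with invariant factors (1,1,1).

Computing H_k = (kernel of ∂_k) / (image of ∂_{k+1}):

  H_0: rank C_0 − rank ∂_1 = 9 − 8 = 1, and the invariant factors of ∂_1 are all 1, so H_0 ≅ Z.
  H_1: rank ker ∂_1 − rank ∂_2 = (14 − 8) − 3 = 3, and the invariant factors of ∂_2 are all 1, so H_1 ≅ Z^3.
  H_2: rank ker ∂_2 − rank ∂_3 = (3 − 3) − 0 = 0, and there is no ∂_3, so H_2 ≅ 0.

As a check, the Euler characteristic is 9 − 14 + 3 = -2, which agrees with 1 − 3 + 0 = -2.

Hence the Betti numbers are b_0 = 1, b_1 = 3, b_2 = 0.

b_0 = 1, b_1 = 3, b_2 = 0.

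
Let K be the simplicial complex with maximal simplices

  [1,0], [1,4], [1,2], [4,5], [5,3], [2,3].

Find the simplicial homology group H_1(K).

We work with the vertex ordering 0 < 1 < 2 < 3 < 4 < 5. The simplices of K, each written with vertices in increasing order, are:

  0-simplices (6): [0], [1], [2], [3], [4], [5]
  1-simplices (6): [0,1], [1,2], [1,4], [2,3], [3,5], [4,5]

Hence C_0 ≅ Z^6, C_1 ≅ Z^6.

∂_1: C_1 → C_0 is given by ∂[p,q] = [q] − [p].
The resulting 6×6 matrix has rank 5, and its Smith normal form has invariant factors (1,1,1,1,1).

Now H_k = ker ∂_k / im ∂_{k+1}, so:

  H_1: rank ker ∂_1 − rank ∂_2 = (6 − 5) − 0 = 1, and there is no ∂_2, so H_1 ≅ Z.

H_1 ≅ Z.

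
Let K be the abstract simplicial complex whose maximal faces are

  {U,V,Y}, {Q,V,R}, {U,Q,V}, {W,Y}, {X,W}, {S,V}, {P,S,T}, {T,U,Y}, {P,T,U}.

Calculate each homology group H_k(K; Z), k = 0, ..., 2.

We work with the vertex ordering P < Q < R < S < T < U < V < W < X < Y. The simplices of K, each written with vertices in increasing order, are:

  0-simplices (10): P, Q, R, S, T, U, V, W, X, Y
  1-simplices (16): PS, PT, PU, QR, QU, QV, RV, ST, SV, TU, TY, UV, UY, VY, WX, WY
  2-simplices (6): PST, PTU, QRV, QUV, TUY, UVY

Hence C_0 ≅ Z^10, C_1 ≅ Z^16, C_2 ≅ Z^6.

The boundary map ∂_1: C_1 → C_0 is given by ∂[p,q] = [q] − [p]. For instance
  ∂TU = U − T.
This gives a 10×16 integer matrix of rank 9; reducing to Smith normal form yields diagonal entries (1,1,1,1,1,1,1,1,1).

∂_2: C_2 → C_1 sends each 2-simplex [p,q,r] to [q,r] − [p,r] + [p,q]. For instance
  ∂UVY = VY − UY + UV,
  ∂QRV = RV − QV + QR.
This gives a 16×6 integer matrix of rank 6; reducing to Smith normal form yields diagonal entries (1,1,1,1,1,1).

Now H_k = ker ∂_k / im ∂_{k+1}, so:

  H_0: rank C_0 − rank ∂_1 = 10 − 9 = 1, and the invariant factors of ∂_1 are all 1, so H_0 = Z.
  H_1: rank ker ∂_1 − rank ∂_2 = (16 − 9) − 6 = 1, and the invariant factors of ∂_2 are all 1, so H_1 = Z.
  H_2: rank ker ∂_2 − rank ∂_3 = (6 − 6) − 0 = 0, and there is no ∂_3, so H_2 = 0.

As a check, the Euler characteristic is 10 − 16 + 6 = 0, which agrees with 1 − 1 + 0 = 0.

H_0 ≅ Z,  H_1 ≅ Z,  H_2 = 0.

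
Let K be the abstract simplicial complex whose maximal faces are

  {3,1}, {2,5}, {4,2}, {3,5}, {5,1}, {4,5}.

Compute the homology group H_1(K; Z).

H_1 = Z^2.

Fix the vertex order 1 < 2 < 3 < 4 < 5 and write every simplex with vertices in increasing order. Then dim K = 1 and the simplices of K are:

  0-simplices (5): [1], [2], [3], [4], [5]
  1-simplices (6): [1,3], [1,5], [2,4], [2,5], [3,5], [4,5]

so the chain groups are C_0 ≅ Z^5, C_1 ≅ Z^6.

∂_1: C_1 → C_0 sends each edge [p,q] (with p < q) to q − p. For instance
  ∂[1,5] = [5] − [1].
As a 5×6 matrix over Z this has rank 4, with invariant factors (1,1,1,1).

Computing H_k = (kernel of ∂_k) / (image of ∂_{k+1}):

  H_1: rank ker ∂_1 − rank ∂_2 = (6 − 4) − 0 = 2, and there is no ∂_2, so H_1 ≅ Z^2.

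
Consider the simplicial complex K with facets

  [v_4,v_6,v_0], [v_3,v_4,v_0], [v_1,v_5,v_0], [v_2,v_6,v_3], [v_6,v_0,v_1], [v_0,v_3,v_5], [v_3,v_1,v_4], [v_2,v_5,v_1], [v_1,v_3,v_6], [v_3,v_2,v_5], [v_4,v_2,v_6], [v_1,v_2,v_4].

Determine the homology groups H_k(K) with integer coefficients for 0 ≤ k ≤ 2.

H_0 ≅ Z,  H_1 ≅ Z/2,  H_2 = 0.

Take the total order v_0 < v_1 < v_2 < v_3 < v_4 < v_5 < v_6 on the vertex set. Then K (dimension 2) consists of the simplices:

  0-simplices (7): [v_0], [v_1], [v_2], [v_3], [v_4], [v_5], [v_6]
  1-simplices (18): (18 of them)
  2-simplices (12): (12 of them)

giving chain groups C_0 ≅ Z^7, C_1 ≅ Z^18, C_2 ≅ Z^12.

Boundary ∂_1: C_1 → C_0 maps an edge to its endpoints' difference, ∂[p,q] = q − p. For instance
  ∂[v_3,v_6] = [v_6] − [v_3].
As a 7×18 matrix over Z this has rank 6, with invariant factors (1,1,1,1,1,1).

The boundary map ∂_2: C_2 → C_1 maps a triangle to the signed sum of its edges. For instance
  ∂[v_0,v_3,v_4] = [v_3,v_4] − [v_0,v_4] + [v_0,v_3],
  ∂[v_1,v_2,v_5] = [v_2,v_5] − [v_1,v_5] + [v_1,v_2].
This gives a 18×12 integer matrix of rank 12; reducing to Smith normal form yields diagonal entries (1,1,1,1,1,1,1,1,1,1,1,2).

Now H_k = ker ∂_k / im ∂_{k+1}, so:

  H_0: rank C_0 − rank ∂_1 = 7 − 6 = 1, and the invariant factors of ∂_1 are all 1, so H_0 = Z.
  H_1: rank ker ∂_1 − rank ∂_2 = (18 − 6) − 12 = 0, and ∂_2 has invariant factor 2 > 1, so H_1 = Z/2.
  H_2: rank ker ∂_2 − rank ∂_3 = (12 − 12) − 0 = 0, and there is no ∂_3, so H_2 = 0.

As a check, the Euler characteristic is 7 − 18 + 12 = 1, which agrees with 1 − 0 + 0 = 1.
(K is a triangulation of the real projective plane RP^2.)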